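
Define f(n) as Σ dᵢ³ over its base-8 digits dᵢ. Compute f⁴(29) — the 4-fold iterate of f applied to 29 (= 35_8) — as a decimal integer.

29 = (3,5)_8 → 3³ + 5³ = 152
152 = (2,3,0)_8 → 2³ + 3³ + 0³ = 35
35 = (4,3)_8 → 4³ + 3³ = 91
91 = (1,3,3)_8 → 1³ + 3³ + 3³ = 55

55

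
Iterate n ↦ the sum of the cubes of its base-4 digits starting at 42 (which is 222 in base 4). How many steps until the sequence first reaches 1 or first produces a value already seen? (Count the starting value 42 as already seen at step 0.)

3

42 = (2,2,2)_4 → 2³ + 2³ + 2³ = 24
24 = (1,2,0)_4 → 1³ + 2³ + 0³ = 9
9 = (2,1)_4 → 2³ + 1³ = 9  — 9 repeats.
That took 3 steps.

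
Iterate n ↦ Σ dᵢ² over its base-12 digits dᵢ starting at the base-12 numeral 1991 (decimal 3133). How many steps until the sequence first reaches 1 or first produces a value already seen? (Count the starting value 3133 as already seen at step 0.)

3133 = (1,9,9,1)_12 → 1² + 9² + 9² + 1² = 164
164 = (1,1,8)_12 → 1² + 1² + 8² = 66
66 = (5,6)_12 → 5² + 6² = 61
61 = (5,1)_12 → 5² + 1² = 26
26 = (2,2)_12 → 2² + 2² = 8
8 = (8)_12 → 8² = 64
64 = (5,4)_12 → 5² + 4² = 41
41 = (3,5)_12 → 3² + 5² = 34
34 = (2,10)_12 → 2² + 10² = 104
104 = (8,8)_12 → 8² + 8² = 128
128 = (10,8)_12 → 10² + 8² = 164  — 164 repeats.
That took 11 steps.

11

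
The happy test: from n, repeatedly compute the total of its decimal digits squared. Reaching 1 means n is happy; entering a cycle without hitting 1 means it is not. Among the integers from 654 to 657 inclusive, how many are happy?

654: 654 → 77 → 98 → 145 → 42 → 20 → 4 → 16 → 37 → 58 → 89 → 145  — not happy
655: 655 → 86 → 100 → 1  — happy
656: 656 → 97 → 130 → 10 → 1  — happy
657: 657 → 110 → 2 → 4 → 16 → 37 → 58 → 89 → 145 → 42 → 20 → 4  — not happy
happy: 655, 656

2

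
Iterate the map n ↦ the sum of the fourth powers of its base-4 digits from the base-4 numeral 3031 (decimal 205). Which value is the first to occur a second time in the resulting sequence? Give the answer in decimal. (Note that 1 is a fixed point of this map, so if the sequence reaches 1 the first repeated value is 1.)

83

205 = (3,0,3,1)_4 → 3⁴ + 0⁴ + 3⁴ + 1⁴ = 163
163 = (2,2,0,3)_4 → 2⁴ + 2⁴ + 0⁴ + 3⁴ = 113
113 = (1,3,0,1)_4 → 1⁴ + 3⁴ + 0⁴ + 1⁴ = 83
83 = (1,1,0,3)_4 → 1⁴ + 1⁴ + 0⁴ + 3⁴ = 83  — 83 already appeared earlier.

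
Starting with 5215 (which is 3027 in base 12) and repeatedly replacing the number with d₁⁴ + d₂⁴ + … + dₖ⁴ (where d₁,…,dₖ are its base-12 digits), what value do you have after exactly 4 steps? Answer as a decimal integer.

7984

5215 = (3,0,2,7)_12 → 3⁴ + 0⁴ + 2⁴ + 7⁴ = 2498
2498 = (1,5,4,2)_12 → 1⁴ + 5⁴ + 4⁴ + 2⁴ = 898
898 = (6,2,10)_12 → 6⁴ + 2⁴ + 10⁴ = 11312
11312 = (6,6,6,8)_12 → 6⁴ + 6⁴ + 6⁴ + 8⁴ = 7984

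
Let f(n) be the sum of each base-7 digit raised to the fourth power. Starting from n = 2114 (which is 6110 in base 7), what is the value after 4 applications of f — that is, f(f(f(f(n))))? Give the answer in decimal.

2114 = (6,1,1,0)_7 → 6⁴ + 1⁴ + 1⁴ + 0⁴ = 1298
1298 = (3,5,3,3)_7 → 3⁴ + 5⁴ + 3⁴ + 3⁴ = 868
868 = (2,3,5,0)_7 → 2⁴ + 3⁴ + 5⁴ + 0⁴ = 722
722 = (2,0,5,1)_7 → 2⁴ + 0⁴ + 5⁴ + 1⁴ = 642

642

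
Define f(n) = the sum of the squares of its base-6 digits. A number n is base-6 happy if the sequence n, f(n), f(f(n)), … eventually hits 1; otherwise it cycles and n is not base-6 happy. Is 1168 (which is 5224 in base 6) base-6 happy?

1168 = (5,2,2,4)_6 → 5² + 2² + 2² + 4² = 25 + 4 + 4 + 16 = 49
49 = (1,2,1)_6 → 1² + 2² + 1² = 1 + 4 + 1 = 6
6 = (1,0)_6 → 1² + 0² = 1 + 0 = 1  — reached 1.

base-6 happy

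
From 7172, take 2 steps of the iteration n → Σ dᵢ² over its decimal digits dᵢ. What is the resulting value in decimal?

10

7172 → 7² + 1² + 7² + 2² = 49 + 1 + 49 + 4 = 103
103 → 1² + 0² + 3² = 1 + 0 + 9 = 10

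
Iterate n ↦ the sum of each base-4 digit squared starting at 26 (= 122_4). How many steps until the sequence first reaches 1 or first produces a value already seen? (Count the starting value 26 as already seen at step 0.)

26 = (1,2,2)_4 → 1² + 2² + 2² = 1 + 4 + 4 = 9
9 = (2,1)_4 → 2² + 1² = 4 + 1 = 5
5 = (1,1)_4 → 1² + 1² = 1 + 1 = 2
2 = (2)_4 → 2² = 4
4 = (1,0)_4 → 1² + 0² = 1 + 0 = 1  — reached 1.
That took 5 steps.

5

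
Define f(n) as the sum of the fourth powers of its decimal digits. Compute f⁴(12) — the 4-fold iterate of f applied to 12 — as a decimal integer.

12 → 1⁴ + 2⁴ = 1 + 16 = 17
17 → 1⁴ + 7⁴ = 1 + 2401 = 2402
2402 → 2⁴ + 4⁴ + 0⁴ + 2⁴ = 16 + 256 + 0 + 16 = 288
288 → 2⁴ + 8⁴ + 8⁴ = 16 + 4096 + 4096 = 8208

8208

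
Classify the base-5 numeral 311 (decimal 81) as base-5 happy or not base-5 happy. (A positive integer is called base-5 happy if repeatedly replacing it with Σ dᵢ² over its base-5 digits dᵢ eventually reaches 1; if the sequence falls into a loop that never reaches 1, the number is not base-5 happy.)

81 = (3,1,1)_5 → 3² + 1² + 1² = 11
11 = (2,1)_5 → 2² + 1² = 5
5 = (1,0)_5 → 1² + 0² = 1  — reached 1.

base-5 happy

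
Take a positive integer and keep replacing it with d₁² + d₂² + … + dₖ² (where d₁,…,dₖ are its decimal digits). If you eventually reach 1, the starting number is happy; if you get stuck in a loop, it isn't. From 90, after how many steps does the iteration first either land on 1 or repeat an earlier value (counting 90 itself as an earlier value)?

90 → 81
81 → 65
65 → 61
61 → 37
37 → 58
58 → 89
89 → 145
145 → 42
42 → 20
20 → 4
4 → 16
16 → 37  — 37 repeats.
That took 12 steps.

12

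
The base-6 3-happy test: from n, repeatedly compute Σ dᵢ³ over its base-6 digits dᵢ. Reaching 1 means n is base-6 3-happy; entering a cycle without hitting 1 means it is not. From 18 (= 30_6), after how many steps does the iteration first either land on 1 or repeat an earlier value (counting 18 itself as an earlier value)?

4

18 = (3,0)_6 → 3³ + 0³ = 27 + 0 = 27
27 = (4,3)_6 → 4³ + 3³ = 64 + 27 = 91
91 = (2,3,1)_6 → 2³ + 3³ + 1³ = 8 + 27 + 1 = 36
36 = (1,0,0)_6 → 1³ + 0³ + 0³ = 1 + 0 + 0 = 1  — reached 1.
That took 4 steps.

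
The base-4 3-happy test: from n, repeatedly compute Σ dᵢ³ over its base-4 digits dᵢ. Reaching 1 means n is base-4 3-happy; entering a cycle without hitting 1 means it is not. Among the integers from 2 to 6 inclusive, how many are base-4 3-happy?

1

2: 2 → 8 → 8  (repeats 8)
3: 3 → 27 → 36 → 9 → 9  (repeats 9)
4: 4 → 1  (reaches 1)
5: 5 → 2 → 8 → 8  (repeats 8)
6: 6 → 9 → 9  (repeats 9)
base-4 3-happy: 4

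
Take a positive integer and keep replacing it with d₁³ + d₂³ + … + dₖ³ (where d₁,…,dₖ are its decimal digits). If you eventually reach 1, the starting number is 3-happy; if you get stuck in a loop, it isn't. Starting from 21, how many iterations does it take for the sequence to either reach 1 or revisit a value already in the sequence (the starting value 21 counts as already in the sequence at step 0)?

6

21 → 2³ + 1³ = 8 + 1 = 9
9 → 9³ = 729
729 → 7³ + 2³ + 9³ = 343 + 8 + 729 = 1080
1080 → 1³ + 0³ + 8³ + 0³ = 1 + 0 + 512 + 0 = 513
513 → 5³ + 1³ + 3³ = 125 + 1 + 27 = 153
153 → 1³ + 5³ + 3³ = 1 + 125 + 27 = 153  — 153 repeats.
That took 6 steps.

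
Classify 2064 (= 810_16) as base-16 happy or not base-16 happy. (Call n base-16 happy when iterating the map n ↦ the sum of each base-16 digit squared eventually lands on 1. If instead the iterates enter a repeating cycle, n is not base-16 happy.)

2064 = (8,1,0)_16 → 8² + 1² + 0² = 65
65 = (4,1)_16 → 4² + 1² = 17
17 = (1,1)_16 → 1² + 1² = 2
2 = (2)_16 → 2² = 4
4 = (4)_16 → 4² = 16
16 = (1,0)_16 → 1² + 0² = 1  — reached 1.

base-16 happy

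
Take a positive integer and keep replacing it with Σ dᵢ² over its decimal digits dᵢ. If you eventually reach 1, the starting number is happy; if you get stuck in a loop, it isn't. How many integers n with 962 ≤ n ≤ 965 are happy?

1

962: 962 → 121 → 6 → 36 → 45 → 41 → 17 → 50 → 25 → 29 → 85 → 89 → 145 → 42 → 20 → 4 → 16 → 37 → 58 → 89  — not happy
963: 963 → 126 → 41 → 17 → 50 → 25 → 29 → 85 → 89 → 145 → 42 → 20 → 4 → 16 → 37 → 58 → 89  — not happy
964: 964 → 133 → 19 → 82 → 68 → 100 → 1  — happy
965: 965 → 142 → 21 → 5 → 25 → 29 → 85 → 89 → 145 → 42 → 20 → 4 → 16 → 37 → 58 → 89  — not happy
happy: 964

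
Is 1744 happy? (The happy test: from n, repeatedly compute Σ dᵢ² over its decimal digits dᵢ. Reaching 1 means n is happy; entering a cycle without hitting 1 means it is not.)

happy

1744 → 1² + 7² + 4² + 4² = 1 + 49 + 16 + 16 = 82
82 → 8² + 2² = 64 + 4 = 68
68 → 6² + 8² = 36 + 64 = 100
100 → 1² + 0² + 0² = 1 + 0 + 0 = 1  — reached 1.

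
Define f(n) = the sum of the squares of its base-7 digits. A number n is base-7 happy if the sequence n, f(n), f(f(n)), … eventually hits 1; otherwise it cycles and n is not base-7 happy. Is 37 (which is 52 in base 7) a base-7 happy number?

37 = (5,2)_7 → 5² + 2² = 29
29 = (4,1)_7 → 4² + 1² = 17
17 = (2,3)_7 → 2² + 3² = 13
13 = (1,6)_7 → 1² + 6² = 37  — 37 already seen; the sequence cycles without reaching 1.

not base-7 happy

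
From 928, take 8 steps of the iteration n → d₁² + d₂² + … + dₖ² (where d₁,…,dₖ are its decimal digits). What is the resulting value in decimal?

928 → 149
149 → 98
98 → 145
145 → 42
42 → 20
20 → 4
4 → 16
16 → 37

37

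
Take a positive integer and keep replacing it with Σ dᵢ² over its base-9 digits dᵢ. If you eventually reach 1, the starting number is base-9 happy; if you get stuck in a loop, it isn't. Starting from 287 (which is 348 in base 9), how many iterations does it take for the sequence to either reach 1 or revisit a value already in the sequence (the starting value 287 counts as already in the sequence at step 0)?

4

287 = (3,4,8)_9 → 3² + 4² + 8² = 9 + 16 + 64 = 89
89 = (1,0,8)_9 → 1² + 0² + 8² = 1 + 0 + 64 = 65
65 = (7,2)_9 → 7² + 2² = 49 + 4 = 53
53 = (5,8)_9 → 5² + 8² = 25 + 64 = 89  — 89 repeats.
That took 4 steps.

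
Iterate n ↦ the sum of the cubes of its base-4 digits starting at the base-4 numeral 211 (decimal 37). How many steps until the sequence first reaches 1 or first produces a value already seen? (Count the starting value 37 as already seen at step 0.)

37 = (2,1,1)_4 → 2³ + 1³ + 1³ = 10
10 = (2,2)_4 → 2³ + 2³ = 16
16 = (1,0,0)_4 → 1³ + 0³ + 0³ = 1  — reached 1.
That took 3 steps.

3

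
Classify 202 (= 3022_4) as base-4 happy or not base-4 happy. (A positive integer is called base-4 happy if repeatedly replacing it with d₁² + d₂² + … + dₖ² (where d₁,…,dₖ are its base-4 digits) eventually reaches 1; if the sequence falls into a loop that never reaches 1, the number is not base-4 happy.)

base-4 happy

202 = (3,0,2,2)_4 → 3² + 0² + 2² + 2² = 9 + 0 + 4 + 4 = 17
17 = (1,0,1)_4 → 1² + 0² + 1² = 1 + 0 + 1 = 2
2 = (2)_4 → 2² = 4
4 = (1,0)_4 → 1² + 0² = 1 + 0 = 1  — reached 1.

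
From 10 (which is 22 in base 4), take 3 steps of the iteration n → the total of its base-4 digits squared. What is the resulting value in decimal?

1

10 = (2,2)_4 → 2² + 2² = 4 + 4 = 8
8 = (2,0)_4 → 2² + 0² = 4 + 0 = 4
4 = (1,0)_4 → 1² + 0² = 1 + 0 = 1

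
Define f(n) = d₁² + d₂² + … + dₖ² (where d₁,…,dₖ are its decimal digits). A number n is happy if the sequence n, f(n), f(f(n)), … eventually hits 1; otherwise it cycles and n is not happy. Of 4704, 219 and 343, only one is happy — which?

219

4704: 4704 → 81 → 65 → 61 → 37 → 58 → 89 → 145 → 42 → 20 → 4 → 16 → 37  — repeats 37 (not happy)
219: 219 → 86 → 100 → 1  — reaches 1 (happy)
343: 343 → 34 → 25 → 29 → 85 → 89 → 145 → 42 → 20 → 4 → 16 → 37 → 58 → 89  — repeats 89 (not happy)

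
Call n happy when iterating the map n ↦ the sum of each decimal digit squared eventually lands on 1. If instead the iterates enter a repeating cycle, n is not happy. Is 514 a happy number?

514 → 5² + 1² + 4² = 42
42 → 4² + 2² = 20
20 → 2² + 0² = 4
4 → 4² = 16
16 → 1² + 6² = 37
37 → 3² + 7² = 58
58 → 5² + 8² = 89
89 → 8² + 9² = 145
145 → 1² + 4² + 5² = 42  — 42 already seen; the sequence cycles without reaching 1.

not happy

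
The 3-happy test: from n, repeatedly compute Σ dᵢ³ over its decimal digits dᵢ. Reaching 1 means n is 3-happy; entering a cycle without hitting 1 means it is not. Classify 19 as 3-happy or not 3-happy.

not 3-happy

19 → 730
730 → 370
370 → 370  — 370 already seen; the sequence cycles without reaching 1.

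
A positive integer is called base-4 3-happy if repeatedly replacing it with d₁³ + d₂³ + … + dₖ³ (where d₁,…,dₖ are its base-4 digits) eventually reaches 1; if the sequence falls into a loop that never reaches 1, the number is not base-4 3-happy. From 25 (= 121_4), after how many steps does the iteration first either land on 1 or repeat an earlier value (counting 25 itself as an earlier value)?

25 = (1,2,1)_4 → 1³ + 2³ + 1³ = 10
10 = (2,2)_4 → 2³ + 2³ = 16
16 = (1,0,0)_4 → 1³ + 0³ + 0³ = 1  — reached 1.
That took 3 steps.

3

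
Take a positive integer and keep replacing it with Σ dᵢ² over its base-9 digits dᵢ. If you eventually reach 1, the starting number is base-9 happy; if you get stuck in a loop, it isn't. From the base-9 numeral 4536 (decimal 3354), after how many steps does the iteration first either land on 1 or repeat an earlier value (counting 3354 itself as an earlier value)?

5

3354 = (4,5,3,6)_9 → 4² + 5² + 3² + 6² = 86
86 = (1,0,5)_9 → 1² + 0² + 5² = 26
26 = (2,8)_9 → 2² + 8² = 68
68 = (7,5)_9 → 7² + 5² = 74
74 = (8,2)_9 → 8² + 2² = 68  — 68 repeats.
That took 5 steps.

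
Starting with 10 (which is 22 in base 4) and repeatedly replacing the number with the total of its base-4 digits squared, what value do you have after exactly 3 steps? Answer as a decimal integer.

1

10 = (2,2)_4 → 2² + 2² = 8
8 = (2,0)_4 → 2² + 0² = 4
4 = (1,0)_4 → 1² + 0² = 1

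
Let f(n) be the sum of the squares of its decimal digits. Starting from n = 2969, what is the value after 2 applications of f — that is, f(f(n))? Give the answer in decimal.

8

2969 → 2² + 9² + 6² + 9² = 4 + 81 + 36 + 81 = 202
202 → 2² + 0² + 2² = 4 + 0 + 4 = 8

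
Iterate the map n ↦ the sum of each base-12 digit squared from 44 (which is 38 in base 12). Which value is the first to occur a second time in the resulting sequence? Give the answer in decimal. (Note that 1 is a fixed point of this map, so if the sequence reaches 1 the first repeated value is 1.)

44 = (3,8)_12 → 3² + 8² = 9 + 64 = 73
73 = (6,1)_12 → 6² + 1² = 36 + 1 = 37
37 = (3,1)_12 → 3² + 1² = 9 + 1 = 10
10 = (10)_12 → 10² = 100
100 = (8,4)_12 → 8² + 4² = 64 + 16 = 80
80 = (6,8)_12 → 6² + 8² = 36 + 64 = 100  — 100 already appeared earlier.

100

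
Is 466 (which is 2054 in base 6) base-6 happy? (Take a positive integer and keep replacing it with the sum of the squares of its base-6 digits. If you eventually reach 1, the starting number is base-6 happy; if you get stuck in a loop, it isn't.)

466 = (2,0,5,4)_6 → 2² + 0² + 5² + 4² = 45
45 = (1,1,3)_6 → 1² + 1² + 3² = 11
11 = (1,5)_6 → 1² + 5² = 26
26 = (4,2)_6 → 4² + 2² = 20
20 = (3,2)_6 → 3² + 2² = 13
13 = (2,1)_6 → 2² + 1² = 5
5 = (5)_6 → 5² = 25
25 = (4,1)_6 → 4² + 1² = 17
17 = (2,5)_6 → 2² + 5² = 29
29 = (4,5)_6 → 4² + 5² = 41
41 = (1,0,5)_6 → 1² + 0² + 5² = 26  — 26 already seen; the sequence cycles without reaching 1.

not base-6 happy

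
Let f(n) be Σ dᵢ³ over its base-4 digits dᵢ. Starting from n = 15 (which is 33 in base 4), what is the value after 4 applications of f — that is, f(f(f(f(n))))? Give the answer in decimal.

15 = (3,3)_4 → 3³ + 3³ = 27 + 27 = 54
54 = (3,1,2)_4 → 3³ + 1³ + 2³ = 27 + 1 + 8 = 36
36 = (2,1,0)_4 → 2³ + 1³ + 0³ = 8 + 1 + 0 = 9
9 = (2,1)_4 → 2³ + 1³ = 8 + 1 = 9

9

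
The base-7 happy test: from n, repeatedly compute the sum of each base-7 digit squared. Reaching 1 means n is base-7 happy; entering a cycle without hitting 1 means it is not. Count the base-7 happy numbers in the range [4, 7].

1

4: 4 → 16 → 8 → 2 → 4  (repeats 4)
5: 5 → 25 → 25  (repeats 25)
6: 6 → 36 → 26 → 34 → 52 → 10 → 10  (repeats 10)
7: 7 → 1  (reaches 1)
base-7 happy: 7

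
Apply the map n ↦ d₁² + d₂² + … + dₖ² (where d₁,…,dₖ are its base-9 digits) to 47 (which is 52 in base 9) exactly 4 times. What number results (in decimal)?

47 = (5,2)_9 → 5² + 2² = 29
29 = (3,2)_9 → 3² + 2² = 13
13 = (1,4)_9 → 1² + 4² = 17
17 = (1,8)_9 → 1² + 8² = 65

65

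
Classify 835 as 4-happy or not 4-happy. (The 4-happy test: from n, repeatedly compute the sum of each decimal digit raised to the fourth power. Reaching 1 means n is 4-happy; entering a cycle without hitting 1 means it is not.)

not 4-happy

835 → 8⁴ + 3⁴ + 5⁴ = 4802
4802 → 4⁴ + 8⁴ + 0⁴ + 2⁴ = 4368
4368 → 4⁴ + 3⁴ + 6⁴ + 8⁴ = 5729
5729 → 5⁴ + 7⁴ + 2⁴ + 9⁴ = 9603
9603 → 9⁴ + 6⁴ + 0⁴ + 3⁴ = 7938
7938 → 7⁴ + 9⁴ + 3⁴ + 8⁴ = 13139
13139 → 1⁴ + 3⁴ + 1⁴ + 3⁴ + 9⁴ = 6725
6725 → 6⁴ + 7⁴ + 2⁴ + 5⁴ = 4338
4338 → 4⁴ + 3⁴ + 3⁴ + 8⁴ = 4514
4514 → 4⁴ + 5⁴ + 1⁴ + 4⁴ = 1138
1138 → 1⁴ + 1⁴ + 3⁴ + 8⁴ = 4179
4179 → 4⁴ + 1⁴ + 7⁴ + 9⁴ = 9219
9219 → 9⁴ + 2⁴ + 1⁴ + 9⁴ = 13139  — 13139 already seen; the sequence cycles without reaching 1.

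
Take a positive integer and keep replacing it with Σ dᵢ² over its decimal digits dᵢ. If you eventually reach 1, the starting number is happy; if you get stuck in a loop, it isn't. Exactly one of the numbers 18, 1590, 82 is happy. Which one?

82

18: 18 → 65 → 61 → 37 → 58 → 89 → 145 → 42 → 20 → 4 → 16 → 37  — repeats 37 (not happy)
1590: 1590 → 107 → 50 → 25 → 29 → 85 → 89 → 145 → 42 → 20 → 4 → 16 → 37 → 58 → 89  — repeats 89 (not happy)
82: 82 → 68 → 100 → 1  — reaches 1 (happy)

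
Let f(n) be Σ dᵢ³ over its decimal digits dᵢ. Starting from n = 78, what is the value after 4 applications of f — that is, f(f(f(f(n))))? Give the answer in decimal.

684

78 → 7³ + 8³ = 343 + 512 = 855
855 → 8³ + 5³ + 5³ = 512 + 125 + 125 = 762
762 → 7³ + 6³ + 2³ = 343 + 216 + 8 = 567
567 → 5³ + 6³ + 7³ = 125 + 216 + 343 = 684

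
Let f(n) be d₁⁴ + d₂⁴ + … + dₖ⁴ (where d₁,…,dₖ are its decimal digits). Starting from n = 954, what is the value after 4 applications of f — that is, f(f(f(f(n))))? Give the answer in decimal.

954 → 7442
7442 → 2929
2929 → 13154
13154 → 964

964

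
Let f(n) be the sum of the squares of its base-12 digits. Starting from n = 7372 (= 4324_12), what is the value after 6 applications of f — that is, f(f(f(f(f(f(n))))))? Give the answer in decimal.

65

7372 = (4,3,2,4)_12 → 45
45 = (3,9)_12 → 90
90 = (7,6)_12 → 85
85 = (7,1)_12 → 50
50 = (4,2)_12 → 20
20 = (1,8)_12 → 65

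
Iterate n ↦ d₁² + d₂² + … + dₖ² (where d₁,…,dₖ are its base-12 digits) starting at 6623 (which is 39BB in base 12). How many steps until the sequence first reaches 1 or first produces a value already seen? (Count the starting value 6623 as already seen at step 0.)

13

6623 = (3,9,11,11)_12 → 3² + 9² + 11² + 11² = 332
332 = (2,3,8)_12 → 2² + 3² + 8² = 77
77 = (6,5)_12 → 6² + 5² = 61
61 = (5,1)_12 → 5² + 1² = 26
26 = (2,2)_12 → 2² + 2² = 8
8 = (8)_12 → 8² = 64
64 = (5,4)_12 → 5² + 4² = 41
41 = (3,5)_12 → 3² + 5² = 34
34 = (2,10)_12 → 2² + 10² = 104
104 = (8,8)_12 → 8² + 8² = 128
128 = (10,8)_12 → 10² + 8² = 164
164 = (1,1,8)_12 → 1² + 1² + 8² = 66
66 = (5,6)_12 → 5² + 6² = 61  — 61 repeats.
That took 13 steps.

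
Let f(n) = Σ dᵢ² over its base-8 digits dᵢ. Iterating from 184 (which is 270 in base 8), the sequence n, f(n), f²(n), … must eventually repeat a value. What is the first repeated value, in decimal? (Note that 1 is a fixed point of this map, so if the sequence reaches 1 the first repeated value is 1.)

184 = (2,7,0)_8 → 2² + 7² + 0² = 4 + 49 + 0 = 53
53 = (6,5)_8 → 6² + 5² = 36 + 25 = 61
61 = (7,5)_8 → 7² + 5² = 49 + 25 = 74
74 = (1,1,2)_8 → 1² + 1² + 2² = 1 + 1 + 4 = 6
6 = (6)_8 → 6² = 36
36 = (4,4)_8 → 4² + 4² = 16 + 16 = 32
32 = (4,0)_8 → 4² + 0² = 16 + 0 = 16
16 = (2,0)_8 → 2² + 0² = 4 + 0 = 4
4 = (4)_8 → 4² = 16  — 16 already appeared earlier.

16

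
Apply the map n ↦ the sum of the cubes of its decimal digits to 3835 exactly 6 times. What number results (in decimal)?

3835 → 691
691 → 946
946 → 1009
1009 → 730
730 → 370
370 → 370

370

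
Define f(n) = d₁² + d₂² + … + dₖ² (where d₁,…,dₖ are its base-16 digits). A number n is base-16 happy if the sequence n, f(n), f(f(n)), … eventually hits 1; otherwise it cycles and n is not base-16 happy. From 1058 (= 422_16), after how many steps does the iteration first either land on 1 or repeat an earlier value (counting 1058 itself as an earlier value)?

7

1058 = (4,2,2)_16 → 4² + 2² + 2² = 16 + 4 + 4 = 24
24 = (1,8)_16 → 1² + 8² = 1 + 64 = 65
65 = (4,1)_16 → 4² + 1² = 16 + 1 = 17
17 = (1,1)_16 → 1² + 1² = 1 + 1 = 2
2 = (2)_16 → 2² = 4
4 = (4)_16 → 4² = 16
16 = (1,0)_16 → 1² + 0² = 1 + 0 = 1  — reached 1.
That took 7 steps.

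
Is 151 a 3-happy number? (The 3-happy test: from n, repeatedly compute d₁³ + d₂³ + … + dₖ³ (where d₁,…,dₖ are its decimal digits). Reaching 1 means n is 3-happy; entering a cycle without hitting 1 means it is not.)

not 3-happy

151 → 1³ + 5³ + 1³ = 127
127 → 1³ + 2³ + 7³ = 352
352 → 3³ + 5³ + 2³ = 160
160 → 1³ + 6³ + 0³ = 217
217 → 2³ + 1³ + 7³ = 352  — 352 already seen; the sequence cycles without reaching 1.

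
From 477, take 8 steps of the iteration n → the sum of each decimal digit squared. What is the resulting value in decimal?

145

477 → 4² + 7² + 7² = 114
114 → 1² + 1² + 4² = 18
18 → 1² + 8² = 65
65 → 6² + 5² = 61
61 → 6² + 1² = 37
37 → 3² + 7² = 58
58 → 5² + 8² = 89
89 → 8² + 9² = 145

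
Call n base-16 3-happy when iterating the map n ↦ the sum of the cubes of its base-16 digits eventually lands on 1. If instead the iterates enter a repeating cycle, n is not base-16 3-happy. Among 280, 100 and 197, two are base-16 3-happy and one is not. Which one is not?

197

280: 280 → 514 → 16 → 1  — reaches 1 (base-16 3-happy)
100: 100 → 280 → 514 → 16 → 1  — reaches 1 (base-16 3-happy)
197: 197 → 1853 → 2567 → 1343 → 3527 → 4268 → 2729 → 2729  — repeats 2729 (not base-16 3-happy)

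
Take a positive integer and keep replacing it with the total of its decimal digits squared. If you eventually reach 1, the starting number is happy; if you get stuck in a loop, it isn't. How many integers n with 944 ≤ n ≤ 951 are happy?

944: 944 → 113 → 11 → 2 → 4 → 16 → 37 → 58 → 89 → 145 → 42 → 20 → 4  — not happy
945: 945 → 122 → 9 → 81 → 65 → 61 → 37 → 58 → 89 → 145 → 42 → 20 → 4 → 16 → 37  — not happy
946: 946 → 133 → 19 → 82 → 68 → 100 → 1  — happy
947: 947 → 146 → 53 → 34 → 25 → 29 → 85 → 89 → 145 → 42 → 20 → 4 → 16 → 37 → 58 → 89  — not happy
948: 948 → 161 → 38 → 73 → 58 → 89 → 145 → 42 → 20 → 4 → 16 → 37 → 58  — not happy
949: 949 → 178 → 114 → 18 → 65 → 61 → 37 → 58 → 89 → 145 → 42 → 20 → 4 → 16 → 37  — not happy
950: 950 → 106 → 37 → 58 → 89 → 145 → 42 → 20 → 4 → 16 → 37  — not happy
951: 951 → 107 → 50 → 25 → 29 → 85 → 89 → 145 → 42 → 20 → 4 → 16 → 37 → 58 → 89  — not happy
happy: 946

1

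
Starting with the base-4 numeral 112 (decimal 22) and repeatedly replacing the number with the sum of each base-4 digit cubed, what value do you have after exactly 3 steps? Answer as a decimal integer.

22 = (1,1,2)_4 → 1³ + 1³ + 2³ = 10
10 = (2,2)_4 → 2³ + 2³ = 16
16 = (1,0,0)_4 → 1³ + 0³ + 0³ = 1

1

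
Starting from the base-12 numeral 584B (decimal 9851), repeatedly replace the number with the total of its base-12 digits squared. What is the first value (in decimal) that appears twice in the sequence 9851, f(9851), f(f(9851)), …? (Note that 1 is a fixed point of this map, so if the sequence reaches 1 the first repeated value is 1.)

9851 = (5,8,4,11)_12 → 5² + 8² + 4² + 11² = 226
226 = (1,6,10)_12 → 1² + 6² + 10² = 137
137 = (11,5)_12 → 11² + 5² = 146
146 = (1,0,2)_12 → 1² + 0² + 2² = 5
5 = (5)_12 → 5² = 25
25 = (2,1)_12 → 2² + 1² = 5  — 5 already appeared earlier.

5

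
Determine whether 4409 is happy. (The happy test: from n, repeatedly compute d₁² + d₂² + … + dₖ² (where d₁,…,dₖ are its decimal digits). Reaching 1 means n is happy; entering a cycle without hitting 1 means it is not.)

4409 → 4² + 4² + 0² + 9² = 16 + 16 + 0 + 81 = 113
113 → 1² + 1² + 3² = 1 + 1 + 9 = 11
11 → 1² + 1² = 1 + 1 = 2
2 → 2² = 4
4 → 4² = 16
16 → 1² + 6² = 1 + 36 = 37
37 → 3² + 7² = 9 + 49 = 58
58 → 5² + 8² = 25 + 64 = 89
89 → 8² + 9² = 64 + 81 = 145
145 → 1² + 4² + 5² = 1 + 16 + 25 = 42
42 → 4² + 2² = 16 + 4 = 20
20 → 2² + 0² = 4 + 0 = 4  — 4 already seen; the sequence cycles without reaching 1.

not happy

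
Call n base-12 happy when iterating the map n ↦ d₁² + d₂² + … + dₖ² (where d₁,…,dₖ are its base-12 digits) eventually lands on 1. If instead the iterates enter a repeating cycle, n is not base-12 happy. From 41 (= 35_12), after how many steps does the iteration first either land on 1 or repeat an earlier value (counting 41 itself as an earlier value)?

10

41 = (3,5)_12 → 3² + 5² = 9 + 25 = 34
34 = (2,10)_12 → 2² + 10² = 4 + 100 = 104
104 = (8,8)_12 → 8² + 8² = 64 + 64 = 128
128 = (10,8)_12 → 10² + 8² = 100 + 64 = 164
164 = (1,1,8)_12 → 1² + 1² + 8² = 1 + 1 + 64 = 66
66 = (5,6)_12 → 5² + 6² = 25 + 36 = 61
61 = (5,1)_12 → 5² + 1² = 25 + 1 = 26
26 = (2,2)_12 → 2² + 2² = 4 + 4 = 8
8 = (8)_12 → 8² = 64
64 = (5,4)_12 → 5² + 4² = 25 + 16 = 41  — 41 repeats.
That took 10 steps.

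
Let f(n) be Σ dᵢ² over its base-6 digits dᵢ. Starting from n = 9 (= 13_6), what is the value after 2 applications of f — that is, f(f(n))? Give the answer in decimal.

17

9 = (1,3)_6 → 1² + 3² = 10
10 = (1,4)_6 → 1² + 4² = 17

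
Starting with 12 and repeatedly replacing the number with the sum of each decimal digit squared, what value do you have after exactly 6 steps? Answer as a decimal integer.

12 → 1² + 2² = 5
5 → 5² = 25
25 → 2² + 5² = 29
29 → 2² + 9² = 85
85 → 8² + 5² = 89
89 → 8² + 9² = 145

145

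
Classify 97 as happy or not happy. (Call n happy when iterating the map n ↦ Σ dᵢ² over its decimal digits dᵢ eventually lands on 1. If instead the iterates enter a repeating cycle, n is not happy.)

happy

97 → 9² + 7² = 130
130 → 1² + 3² + 0² = 10
10 → 1² + 0² = 1  — reached 1.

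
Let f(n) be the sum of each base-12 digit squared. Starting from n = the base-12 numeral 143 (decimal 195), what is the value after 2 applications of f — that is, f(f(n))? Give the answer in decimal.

8

195 = (1,4,3)_12 → 26
26 = (2,2)_12 → 8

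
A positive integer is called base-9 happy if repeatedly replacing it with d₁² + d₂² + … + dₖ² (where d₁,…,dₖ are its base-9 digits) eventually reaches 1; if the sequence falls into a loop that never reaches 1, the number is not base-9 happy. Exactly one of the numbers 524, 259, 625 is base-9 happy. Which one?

625

524: 524 → 56 → 40 → 32 → 34 → 58 → 52 → 74 → 68 → 74  — repeats 74 (not base-9 happy)
259: 259 → 59 → 61 → 85 → 17 → 65 → 53 → 89 → 65  — repeats 65 (not base-9 happy)
625: 625 → 101 → 9 → 1  — reaches 1 (base-9 happy)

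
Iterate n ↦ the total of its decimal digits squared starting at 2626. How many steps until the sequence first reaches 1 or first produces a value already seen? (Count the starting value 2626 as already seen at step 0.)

14

2626 → 2² + 6² + 2² + 6² = 4 + 36 + 4 + 36 = 80
80 → 8² + 0² = 64 + 0 = 64
64 → 6² + 4² = 36 + 16 = 52
52 → 5² + 2² = 25 + 4 = 29
29 → 2² + 9² = 4 + 81 = 85
85 → 8² + 5² = 64 + 25 = 89
89 → 8² + 9² = 64 + 81 = 145
145 → 1² + 4² + 5² = 1 + 16 + 25 = 42
42 → 4² + 2² = 16 + 4 = 20
20 → 2² + 0² = 4 + 0 = 4
4 → 4² = 16
16 → 1² + 6² = 1 + 36 = 37
37 → 3² + 7² = 9 + 49 = 58
58 → 5² + 8² = 25 + 64 = 89  — 89 repeats.
That took 14 steps.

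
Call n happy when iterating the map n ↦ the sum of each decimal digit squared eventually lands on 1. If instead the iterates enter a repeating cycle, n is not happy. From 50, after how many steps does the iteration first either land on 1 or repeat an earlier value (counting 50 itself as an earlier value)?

12

50 → 5² + 0² = 25
25 → 2² + 5² = 29
29 → 2² + 9² = 85
85 → 8² + 5² = 89
89 → 8² + 9² = 145
145 → 1² + 4² + 5² = 42
42 → 4² + 2² = 20
20 → 2² + 0² = 4
4 → 4² = 16
16 → 1² + 6² = 37
37 → 3² + 7² = 58
58 → 5² + 8² = 89  — 89 repeats.
That took 12 steps.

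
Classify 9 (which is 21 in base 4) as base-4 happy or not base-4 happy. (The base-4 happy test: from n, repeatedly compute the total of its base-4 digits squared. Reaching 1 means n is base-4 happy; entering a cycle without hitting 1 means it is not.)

base-4 happy

9 = (2,1)_4 → 5
5 = (1,1)_4 → 2
2 = (2)_4 → 4
4 = (1,0)_4 → 1  — reached 1.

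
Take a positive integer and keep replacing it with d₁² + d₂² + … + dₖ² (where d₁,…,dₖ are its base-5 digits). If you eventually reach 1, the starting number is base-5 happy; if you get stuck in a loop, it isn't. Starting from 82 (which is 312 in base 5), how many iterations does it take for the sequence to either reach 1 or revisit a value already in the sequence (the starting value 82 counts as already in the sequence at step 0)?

82 = (3,1,2)_5 → 3² + 1² + 2² = 9 + 1 + 4 = 14
14 = (2,4)_5 → 2² + 4² = 4 + 16 = 20
20 = (4,0)_5 → 4² + 0² = 16 + 0 = 16
16 = (3,1)_5 → 3² + 1² = 9 + 1 = 10
10 = (2,0)_5 → 2² + 0² = 4 + 0 = 4
4 = (4)_5 → 4² = 16  — 16 repeats.
That took 6 steps.

6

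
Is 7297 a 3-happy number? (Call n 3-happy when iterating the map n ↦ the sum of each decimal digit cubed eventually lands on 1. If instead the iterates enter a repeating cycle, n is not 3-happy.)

7297 → 7³ + 2³ + 9³ + 7³ = 343 + 8 + 729 + 343 = 1423
1423 → 1³ + 4³ + 2³ + 3³ = 1 + 64 + 8 + 27 = 100
100 → 1³ + 0³ + 0³ = 1 + 0 + 0 = 1  — reached 1.

3-happy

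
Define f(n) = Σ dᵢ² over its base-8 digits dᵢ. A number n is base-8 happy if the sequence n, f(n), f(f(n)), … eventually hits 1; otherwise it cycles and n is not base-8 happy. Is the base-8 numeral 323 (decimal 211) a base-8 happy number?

211 = (3,2,3)_8 → 3² + 2² + 3² = 22
22 = (2,6)_8 → 2² + 6² = 40
40 = (5,0)_8 → 5² + 0² = 25
25 = (3,1)_8 → 3² + 1² = 10
10 = (1,2)_8 → 1² + 2² = 5
5 = (5)_8 → 5² = 25  — 25 already seen; the sequence cycles without reaching 1.

not base-8 happy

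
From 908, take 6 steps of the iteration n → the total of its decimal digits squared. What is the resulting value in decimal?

908 → 9² + 0² + 8² = 145
145 → 1² + 4² + 5² = 42
42 → 4² + 2² = 20
20 → 2² + 0² = 4
4 → 4² = 16
16 → 1² + 6² = 37

37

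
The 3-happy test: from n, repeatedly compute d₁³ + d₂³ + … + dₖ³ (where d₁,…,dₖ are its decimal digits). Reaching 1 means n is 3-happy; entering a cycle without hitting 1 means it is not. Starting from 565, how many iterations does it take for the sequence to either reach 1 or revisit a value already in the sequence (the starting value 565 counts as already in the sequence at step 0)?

6

565 → 5³ + 6³ + 5³ = 466
466 → 4³ + 6³ + 6³ = 496
496 → 4³ + 9³ + 6³ = 1009
1009 → 1³ + 0³ + 0³ + 9³ = 730
730 → 7³ + 3³ + 0³ = 370
370 → 3³ + 7³ + 0³ = 370  — 370 repeats.
That took 6 steps.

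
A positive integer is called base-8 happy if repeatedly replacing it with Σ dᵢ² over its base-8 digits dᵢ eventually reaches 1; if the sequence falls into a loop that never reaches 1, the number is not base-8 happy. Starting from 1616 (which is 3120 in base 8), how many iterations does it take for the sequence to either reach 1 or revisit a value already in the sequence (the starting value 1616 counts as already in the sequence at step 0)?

1616 = (3,1,2,0)_8 → 14
14 = (1,6)_8 → 37
37 = (4,5)_8 → 41
41 = (5,1)_8 → 26
26 = (3,2)_8 → 13
13 = (1,5)_8 → 26  — 26 repeats.
That took 6 steps.

6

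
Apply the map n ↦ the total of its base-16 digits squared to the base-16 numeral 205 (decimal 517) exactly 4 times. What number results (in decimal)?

208

517 = (2,0,5)_16 → 2² + 0² + 5² = 4 + 0 + 25 = 29
29 = (1,13)_16 → 1² + 13² = 1 + 169 = 170
170 = (10,10)_16 → 10² + 10² = 100 + 100 = 200
200 = (12,8)_16 → 12² + 8² = 144 + 64 = 208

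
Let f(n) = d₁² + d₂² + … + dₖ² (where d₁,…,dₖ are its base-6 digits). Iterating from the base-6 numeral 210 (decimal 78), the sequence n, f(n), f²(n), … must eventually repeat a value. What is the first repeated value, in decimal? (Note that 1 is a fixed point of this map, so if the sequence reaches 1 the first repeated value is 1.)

5

78 = (2,1,0)_6 → 2² + 1² + 0² = 4 + 1 + 0 = 5
5 = (5)_6 → 5² = 25
25 = (4,1)_6 → 4² + 1² = 16 + 1 = 17
17 = (2,5)_6 → 2² + 5² = 4 + 25 = 29
29 = (4,5)_6 → 4² + 5² = 16 + 25 = 41
41 = (1,0,5)_6 → 1² + 0² + 5² = 1 + 0 + 25 = 26
26 = (4,2)_6 → 4² + 2² = 16 + 4 = 20
20 = (3,2)_6 → 3² + 2² = 9 + 4 = 13
13 = (2,1)_6 → 2² + 1² = 4 + 1 = 5  — 5 already appeared earlier.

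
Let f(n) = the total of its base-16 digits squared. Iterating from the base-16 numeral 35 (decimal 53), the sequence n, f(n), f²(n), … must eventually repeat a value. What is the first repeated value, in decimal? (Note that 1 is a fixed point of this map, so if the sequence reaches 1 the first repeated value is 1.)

53 = (3,5)_16 → 3² + 5² = 9 + 25 = 34
34 = (2,2)_16 → 2² + 2² = 4 + 4 = 8
8 = (8)_16 → 8² = 64
64 = (4,0)_16 → 4² + 0² = 16 + 0 = 16
16 = (1,0)_16 → 1² + 0² = 1 + 0 = 1  — reached the fixed point 1.
1 → 1, so 1 is the first repeated value.

1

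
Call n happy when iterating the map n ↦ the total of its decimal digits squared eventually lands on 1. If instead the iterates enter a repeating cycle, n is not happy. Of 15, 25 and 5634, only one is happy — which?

5634

15: 15 → 26 → 40 → 16 → 37 → 58 → 89 → 145 → 42 → 20 → 4 → 16  — repeats 16 (not happy)
25: 25 → 29 → 85 → 89 → 145 → 42 → 20 → 4 → 16 → 37 → 58 → 89  — repeats 89 (not happy)
5634: 5634 → 86 → 100 → 1  — reaches 1 (happy)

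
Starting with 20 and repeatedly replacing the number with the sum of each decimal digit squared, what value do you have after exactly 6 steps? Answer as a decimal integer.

145

20 → 2² + 0² = 4
4 → 4² = 16
16 → 1² + 6² = 37
37 → 3² + 7² = 58
58 → 5² + 8² = 89
89 → 8² + 9² = 145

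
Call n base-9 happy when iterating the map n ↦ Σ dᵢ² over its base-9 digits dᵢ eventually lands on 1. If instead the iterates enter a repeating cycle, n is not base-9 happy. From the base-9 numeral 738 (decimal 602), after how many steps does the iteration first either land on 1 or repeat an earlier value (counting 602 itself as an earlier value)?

6

602 = (7,3,8)_9 → 7² + 3² + 8² = 122
122 = (1,4,5)_9 → 1² + 4² + 5² = 42
42 = (4,6)_9 → 4² + 6² = 52
52 = (5,7)_9 → 5² + 7² = 74
74 = (8,2)_9 → 8² + 2² = 68
68 = (7,5)_9 → 7² + 5² = 74  — 74 repeats.
That took 6 steps.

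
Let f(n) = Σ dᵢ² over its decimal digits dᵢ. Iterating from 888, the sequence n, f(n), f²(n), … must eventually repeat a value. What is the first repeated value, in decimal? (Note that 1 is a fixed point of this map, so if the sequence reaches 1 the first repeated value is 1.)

1

888 → 8² + 8² + 8² = 192
192 → 1² + 9² + 2² = 86
86 → 8² + 6² = 100
100 → 1² + 0² + 0² = 1  — reached the fixed point 1.
1 → 1, so 1 is the first repeated value.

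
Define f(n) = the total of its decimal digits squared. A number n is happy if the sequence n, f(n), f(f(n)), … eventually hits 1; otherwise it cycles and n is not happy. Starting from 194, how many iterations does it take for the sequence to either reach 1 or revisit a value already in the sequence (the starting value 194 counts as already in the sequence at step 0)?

10

194 → 1² + 9² + 4² = 98
98 → 9² + 8² = 145
145 → 1² + 4² + 5² = 42
42 → 4² + 2² = 20
20 → 2² + 0² = 4
4 → 4² = 16
16 → 1² + 6² = 37
37 → 3² + 7² = 58
58 → 5² + 8² = 89
89 → 8² + 9² = 145  — 145 repeats.
That took 10 steps.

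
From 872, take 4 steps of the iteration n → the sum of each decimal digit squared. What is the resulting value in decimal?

40

872 → 8² + 7² + 2² = 64 + 49 + 4 = 117
117 → 1² + 1² + 7² = 1 + 1 + 49 = 51
51 → 5² + 1² = 25 + 1 = 26
26 → 2² + 6² = 4 + 36 = 40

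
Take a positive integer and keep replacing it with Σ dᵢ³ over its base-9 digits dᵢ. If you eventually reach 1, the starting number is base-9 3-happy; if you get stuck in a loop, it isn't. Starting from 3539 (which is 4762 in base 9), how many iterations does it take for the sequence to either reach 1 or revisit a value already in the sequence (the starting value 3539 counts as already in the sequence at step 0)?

3539 = (4,7,6,2)_9 → 4³ + 7³ + 6³ + 2³ = 631
631 = (7,7,1)_9 → 7³ + 7³ + 1³ = 687
687 = (8,4,3)_9 → 8³ + 4³ + 3³ = 603
603 = (7,4,0)_9 → 7³ + 4³ + 0³ = 407
407 = (5,0,2)_9 → 5³ + 0³ + 2³ = 133
133 = (1,5,7)_9 → 1³ + 5³ + 7³ = 469
469 = (5,7,1)_9 → 5³ + 7³ + 1³ = 469  — 469 repeats.
That took 7 steps.

7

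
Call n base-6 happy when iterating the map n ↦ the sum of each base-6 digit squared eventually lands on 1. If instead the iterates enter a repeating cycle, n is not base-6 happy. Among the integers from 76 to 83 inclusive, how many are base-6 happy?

1

76: 76 → 20 → 13 → 5 → 25 → 17 → 29 → 41 → 26 → 20  — not base-6 happy
77: 77 → 29 → 41 → 26 → 20 → 13 → 5 → 25 → 17 → 29  — not base-6 happy
78: 78 → 5 → 25 → 17 → 29 → 41 → 26 → 20 → 13 → 5  — not base-6 happy
79: 79 → 6 → 1  — base-6 happy
80: 80 → 9 → 10 → 17 → 29 → 41 → 26 → 20 → 13 → 5 → 25 → 17  — not base-6 happy
81: 81 → 14 → 8 → 5 → 25 → 17 → 29 → 41 → 26 → 20 → 13 → 5  — not base-6 happy
82: 82 → 21 → 18 → 9 → 10 → 17 → 29 → 41 → 26 → 20 → 13 → 5 → 25 → 17  — not base-6 happy
83: 83 → 30 → 25 → 17 → 29 → 41 → 26 → 20 → 13 → 5 → 25  — not base-6 happy
base-6 happy: 79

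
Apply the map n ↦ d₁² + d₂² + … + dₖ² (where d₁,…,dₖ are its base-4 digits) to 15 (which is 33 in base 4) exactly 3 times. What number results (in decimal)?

2

15 = (3,3)_4 → 3² + 3² = 18
18 = (1,0,2)_4 → 1² + 0² + 2² = 5
5 = (1,1)_4 → 1² + 1² = 2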